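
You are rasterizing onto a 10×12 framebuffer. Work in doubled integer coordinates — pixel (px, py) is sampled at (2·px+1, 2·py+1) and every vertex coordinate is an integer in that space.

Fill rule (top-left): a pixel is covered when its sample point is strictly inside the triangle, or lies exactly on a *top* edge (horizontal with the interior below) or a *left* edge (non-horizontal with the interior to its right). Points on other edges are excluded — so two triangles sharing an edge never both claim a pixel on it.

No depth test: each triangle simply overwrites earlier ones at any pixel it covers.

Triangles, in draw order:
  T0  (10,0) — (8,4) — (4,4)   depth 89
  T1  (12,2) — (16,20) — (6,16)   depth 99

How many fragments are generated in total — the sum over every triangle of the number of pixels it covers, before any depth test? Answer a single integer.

T0:
  2·area = 16
  edge (10, 0)→(8, 4): d=(-2,4) right/bottom  bias=-1
  edge (8, 4)→(4, 4): d=(-4,0) right/bottom  bias=-1
  edge (4, 4)→(10, 0): d=(6,-4) top-left  bias=+0
    (4,0)@(9, 1): e=[2,12,2] → #
    (5,0)@(11, 1): e=[-6,12,10] → ·
    (3,1)@(7, 3): e=[6,4,6] → #
    (4,1)@(9, 3): e=[-2,4,14] → ·
    (3,2)@(7, 5): e=[2,-4,18] → ·
  covered (2 px):
    · · · · # · · · · ·
    · · · # · · · · · ·
    · · · · · · · · · ·
    · · · · · · · · · ·
    · · · · · · · · · ·
    · · · · · · · · · ·
    · · · · · · · · · ·
    · · · · · · · · · ·
    · · · · · · · · · ·
    · · · · · · · · · ·
    · · · · · · · · · ·
    · · · · · · · · · ·
T1:
  2·area = 164
  edge (12, 2)→(16, 20): d=(4,18) right/bottom  bias=-1
  edge (16, 20)→(6, 16): d=(-10,-4) top-left  bias=+0
  edge (6, 16)→(12, 2): d=(6,-14) top-left  bias=+0
    (5,2)@(11, 5): e=[30,130,4] → #
    (6,2)@(13, 5): e=[-6,138,32] → ·
    (5,3)@(11, 7): e=[38,110,16] → #
    (6,3)@(13, 7): e=[2,118,44] → #
    (7,3)@(15, 7): e=[-34,126,72] → ·
    (4,4)@(9, 9): e=[82,82,0] → #  [on edge]
    (7,4)@(15, 9): e=[-26,106,84] → ·
    (4,5)@(9, 11): e=[90,62,12] → #
    (7,5)@(15, 11): e=[-18,86,96] → ·
    (4,6)@(9, 13): e=[98,42,24] → #
    (7,6)@(15, 13): e=[-10,66,108] → ·
    (3,7)@(7, 15): e=[142,14,8] → #
    (1,11)@(3, 23): e=[246,-82,0] → ·  [on edge]
  covered (21 px):
    · · · · · · · · · ·
    · · · · · · · · · ·
    · · · · · # · · · ·
    · · · · · # # · · ·
    · · · · # # # · · ·
    · · · · # # # · · ·
    · · · · # # # · · ·
    · · · # # # # · · ·
    · · · · # # # # · ·
    · · · · · · · # · ·
    · · · · · · · · · ·
    · · · · · · · · · ·

Answer: 23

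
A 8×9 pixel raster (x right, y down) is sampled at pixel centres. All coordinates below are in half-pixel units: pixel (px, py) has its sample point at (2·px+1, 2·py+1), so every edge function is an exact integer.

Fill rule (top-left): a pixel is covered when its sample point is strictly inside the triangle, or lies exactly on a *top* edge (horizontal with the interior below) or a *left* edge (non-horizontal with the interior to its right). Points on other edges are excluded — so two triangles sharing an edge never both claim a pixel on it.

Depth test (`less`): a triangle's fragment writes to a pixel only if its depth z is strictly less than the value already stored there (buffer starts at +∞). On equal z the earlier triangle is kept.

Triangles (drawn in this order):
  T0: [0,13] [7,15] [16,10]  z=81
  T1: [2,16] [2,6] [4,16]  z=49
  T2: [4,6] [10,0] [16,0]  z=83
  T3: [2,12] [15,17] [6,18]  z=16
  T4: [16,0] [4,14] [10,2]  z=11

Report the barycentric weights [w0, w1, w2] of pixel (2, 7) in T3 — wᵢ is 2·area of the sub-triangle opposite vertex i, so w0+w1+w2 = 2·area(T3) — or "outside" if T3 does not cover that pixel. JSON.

T0:
  2·area = 53  (B↔C swapped to make it positive)
  edge (0, 13)→(16, 10): d=(16,-3) top-left  bias=+0
  edge (16, 10)→(7, 15): d=(-9,5) right/bottom  bias=-1
  edge (7, 15)→(0, 13): d=(-7,-2) top-left  bias=+0
    (5,5)@(11, 11): e=[1,16,36] → #
    (6,5)@(13, 11): e=[7,6,40] → #
    (7,5)@(15, 11): e=[13,-4,44] → ·
    (0,6)@(1, 13): e=[3,48,2] → #
    (1,6)@(3, 13): e=[9,38,6] → #
    (2,6)@(5, 13): e=[15,28,10] → #
    (3,6)@(7, 13): e=[21,18,14] → #
    (4,6)@(9, 13): e=[27,8,18] → #
    (5,6)@(11, 13): e=[33,-2,22] → ·
    (6,6)@(13, 13): e=[39,-12,26] → ·
    (0,7)@(1, 15): e=[35,30,-12] → ·
    (1,7)@(3, 15): e=[41,20,-8] → ·
    (3,7)@(7, 15): e=[53,0,0] → ·  [on edge]
  covered (7 px):
    · · · · · · · ·
    · · · · · · · ·
    · · · · · · · ·
    · · · · · · · ·
    · · · · · · · ·
    · · · · · # # ·
    # # # # # · · ·
    · · · · · · · ·
    · · · · · · · ·
T1:
  2·area = 20
  edge (2, 16)→(2, 6): d=(0,-10) top-left  bias=+0
  edge (2, 6)→(4, 16): d=(2,10) right/bottom  bias=-1
  edge (4, 16)→(2, 16): d=(-2,0) right/bottom  bias=-1
    (0,0)@(1, 1): e=[-10,0,30] → ·  [on edge]
    (1,5)@(3, 11): e=[10,0,10] → ·  [on edge]
    (1,6)@(3, 13): e=[10,4,6] → #
    (2,6)@(5, 13): e=[30,-16,6] → ·
    (1,7)@(3, 15): e=[10,8,2] → #
    (2,7)@(5, 15): e=[30,-12,2] → ·
    (1,8)@(3, 17): e=[10,12,-2] → ·
  covered (2 px):
    · · · · · · · ·
    · · · · · · · ·
    · · · · · · · ·
    · · · · · · · ·
    · · · · · · · ·
    · · · · · · · ·
    · # · · · · · ·
    · # · · · · · ·
    · · · · · · · ·
T2:
  2·area = 36
  edge (4, 6)→(10, 0): d=(6,-6) top-left  bias=+0
  edge (10, 0)→(16, 0): d=(6,0) top-left  bias=+0
  edge (16, 0)→(4, 6): d=(-12,6) right/bottom  bias=-1
    (4,0)@(9, 1): e=[0,6,30] → #  [on edge]
    (5,0)@(11, 1): e=[12,6,18] → #
    (6,0)@(13, 1): e=[24,6,6] → #
    (7,0)@(15, 1): e=[36,6,-6] → ·
    (3,1)@(7, 3): e=[0,18,18] → #  [on edge]
    (5,1)@(11, 3): e=[24,18,-6] → ·
    (6,1)@(13, 3): e=[36,18,-18] → ·
    (2,2)@(5, 5): e=[0,30,6] → #  [on edge]
    (3,2)@(7, 5): e=[12,30,-6] → ·
    (4,2)@(9, 5): e=[24,30,-18] → ·
    (1,3)@(3, 7): e=[0,42,-6] → ·  [on edge]
    (2,3)@(5, 7): e=[12,42,-18] → ·
    (0,4)@(1, 9): e=[0,54,-18] → ·  [on edge]
  covered (6 px):
    · · · · # # # ·
    · · · # # · · ·
    · · # · · · · ·
    · · · · · · · ·
    · · · · · · · ·
    · · · · · · · ·
    · · · · · · · ·
    · · · · · · · ·
    · · · · · · · ·
T3:
  2·area = 58
  edge (2, 12)→(15, 17): d=(13,5) right/bottom  bias=-1
  edge (15, 17)→(6, 18): d=(-9,1) right/bottom  bias=-1
  edge (6, 18)→(2, 12): d=(-4,-6) top-left  bias=+0
    (1,6)@(3, 13): e=[8,48,2] → #
    (2,6)@(5, 13): e=[-2,46,14] → ·
    (1,7)@(3, 15): e=[34,30,-6] → ·
    (2,7)@(5, 15): e=[24,28,6] → #
    (3,7)@(7, 15): e=[14,26,18] → #
    (4,7)@(9, 15): e=[4,24,30] → #
    (5,7)@(11, 15): e=[-6,22,42] → ·
    (2,8)@(5, 17): e=[50,10,-2] → ·
    (3,8)@(7, 17): e=[40,8,10] → #
    (5,8)@(11, 17): e=[20,4,34] → #
    (6,8)@(13, 17): e=[10,2,46] → #
    (7,8)@(15, 17): e=[0,0,58] → ·  [on edge]
  covered (8 px):
    · · · · · · · ·
    · · · · · · · ·
    · · · · · · · ·
    · · · · · · · ·
    · · · · · · · ·
    · · · · · · · ·
    · # · · · · · ·
    · · # # # · · ·
    · · · # # # # ·
T4:
  2·area = 60
  edge (16, 0)→(4, 14): d=(-12,14) right/bottom  bias=-1
  edge (4, 14)→(10, 2): d=(6,-12) top-left  bias=+0
  edge (10, 2)→(16, 0): d=(6,-2) top-left  bias=+0
    (6,0)@(13, 1): e=[30,30,0] → #  [on edge]
    (7,0)@(15, 1): e=[2,54,4] → #
    (3,1)@(7, 3): e=[90,-30,0] → ·  [on edge]
    (5,1)@(11, 3): e=[34,18,8] → #
    (7,1)@(15, 3): e=[-22,66,16] → ·
    (0,2)@(1, 5): e=[150,-90,0] → ·  [on edge]
    (4,2)@(9, 5): e=[38,6,16] → #
    (6,2)@(13, 5): e=[-18,54,24] → ·
    (4,3)@(9, 7): e=[14,18,28] → #
    (5,3)@(11, 7): e=[-14,42,32] → ·
    (3,4)@(7, 9): e=[18,6,36] → #
    (4,4)@(9, 9): e=[-10,30,40] → ·
  covered (8 px):
    · · · · · · # #
    · · · · · # # ·
    · · · · # # · ·
    · · · · # · · ·
    · · · # · · · ·
    · · · · · · · ·
    · · · · · · · ·
    · · · · · · · ·
    · · · · · · · ·

Final: [28,6,24]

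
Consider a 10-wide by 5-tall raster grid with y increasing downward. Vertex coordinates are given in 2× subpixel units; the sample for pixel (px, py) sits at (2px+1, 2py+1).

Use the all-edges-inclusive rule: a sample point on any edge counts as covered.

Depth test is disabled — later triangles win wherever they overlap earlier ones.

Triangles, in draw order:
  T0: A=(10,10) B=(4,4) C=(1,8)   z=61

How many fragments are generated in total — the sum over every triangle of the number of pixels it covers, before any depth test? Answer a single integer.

T0:
  2·area = 42  (B↔C swapped to make it positive)
  edge (10, 10)→(1, 8): d=(-9,-2) inclusive
  edge (1, 8)→(4, 4): d=(3,-4) inclusive
  edge (4, 4)→(10, 10): d=(6,6) inclusive
    (0,0)@(1, 1): e=[63,-21,0] → ·  [on edge]
    (1,1)@(3, 3): e=[49,-7,0] → ·  [on edge]
    (2,2)@(5, 5): e=[35,7,0] → #  [on edge]
    (3,2)@(7, 5): e=[39,15,-12] → ·
    (1,3)@(3, 7): e=[13,5,24] → #
    (3,3)@(7, 7): e=[21,21,0] → #  [on edge]
    (4,3)@(9, 7): e=[25,29,-12] → ·
    (1,4)@(3, 9): e=[-5,11,36] → ·
    (2,4)@(5, 9): e=[-1,19,24] → ·
    (3,4)@(7, 9): e=[3,27,12] → #
    (4,4)@(9, 9): e=[7,35,0] → #  [on edge]
    (5,4)@(11, 9): e=[11,43,-12] → ·
  covered (6 px):
    · · · · · · · · · ·
    · · · · · · · · · ·
    · · # · · · · · · ·
    · # # # · · · · · ·
    · · · # # · · · · ·

Final: 6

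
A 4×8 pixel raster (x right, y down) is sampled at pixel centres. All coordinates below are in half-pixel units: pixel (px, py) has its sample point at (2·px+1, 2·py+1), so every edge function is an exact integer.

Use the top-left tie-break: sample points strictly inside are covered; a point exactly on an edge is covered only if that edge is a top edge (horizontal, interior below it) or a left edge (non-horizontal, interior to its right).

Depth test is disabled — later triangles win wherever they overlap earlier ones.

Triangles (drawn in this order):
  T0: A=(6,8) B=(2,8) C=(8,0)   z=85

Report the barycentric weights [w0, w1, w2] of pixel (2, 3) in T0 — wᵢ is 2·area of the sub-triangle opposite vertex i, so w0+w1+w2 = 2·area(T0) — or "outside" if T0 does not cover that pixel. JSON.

T0:
  2·area = 32
  edge (6, 8)→(2, 8): d=(-4,0) right/bottom  bias=-1
  edge (2, 8)→(8, 0): d=(6,-8) top-left  bias=+0
  edge (8, 0)→(6, 8): d=(-2,8) right/bottom  bias=-1
    (3,1)@(7, 3): e=[20,10,2] → X
    (2,2)@(5, 5): e=[12,6,14] → X
    (3,2)@(7, 5): e=[12,22,-2] → .
    (1,3)@(3, 7): e=[4,2,26] → X
    (3,3)@(7, 7): e=[4,34,-6] → .
    (1,4)@(3, 9): e=[-4,14,22] → .
    (2,4)@(5, 9): e=[-4,30,6] → .
  covered (4 px):
    . . . .
    . . . X
    . . X .
    . X X .
    . . . .
    . . . .
    . . . .
    . . . .

Result: [18,10,4]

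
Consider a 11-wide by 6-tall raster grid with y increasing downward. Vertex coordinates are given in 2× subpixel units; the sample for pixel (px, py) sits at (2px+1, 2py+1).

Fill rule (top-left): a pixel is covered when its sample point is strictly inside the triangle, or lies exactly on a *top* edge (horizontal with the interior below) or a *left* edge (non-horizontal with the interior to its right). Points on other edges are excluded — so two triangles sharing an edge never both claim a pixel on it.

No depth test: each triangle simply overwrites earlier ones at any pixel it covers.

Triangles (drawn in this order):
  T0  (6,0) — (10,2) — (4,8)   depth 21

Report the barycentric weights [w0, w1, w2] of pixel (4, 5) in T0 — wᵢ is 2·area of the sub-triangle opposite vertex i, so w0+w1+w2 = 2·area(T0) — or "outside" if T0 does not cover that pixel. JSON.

T0:
  2·area = 36
  edge (6, 0)→(10, 2): d=(4,2) right/bottom  bias=-1
  edge (10, 2)→(4, 8): d=(-6,6) right/bottom  bias=-1
  edge (4, 8)→(6, 0): d=(2,-8) top-left  bias=+0
    (3,0)@(7, 1): e=[2,24,10] → X
    (4,0)@(9, 1): e=[-2,12,26] → .
    (5,0)@(11, 1): e=[-6,0,42] → .  [on edge]
    (3,1)@(7, 3): e=[10,12,14] → X
    (4,1)@(9, 3): e=[6,0,30] → .  [on edge]
    (2,2)@(5, 5): e=[22,12,2] → X
    (3,2)@(7, 5): e=[18,0,18] → .  [on edge]
    (2,3)@(5, 7): e=[30,0,6] → .  [on edge]
    (1,4)@(3, 9): e=[42,0,-6] → .  [on edge]
    (0,5)@(1, 11): e=[54,0,-18] → .  [on edge]
  covered (3 px):
    . . . X . . . . . . .
    . . . X . . . . . . .
    . . X . . . . . . . .
    . . . . . . . . . . .
    . . . . . . . . . . .
    . . . . . . . . . . .

Result: "outside"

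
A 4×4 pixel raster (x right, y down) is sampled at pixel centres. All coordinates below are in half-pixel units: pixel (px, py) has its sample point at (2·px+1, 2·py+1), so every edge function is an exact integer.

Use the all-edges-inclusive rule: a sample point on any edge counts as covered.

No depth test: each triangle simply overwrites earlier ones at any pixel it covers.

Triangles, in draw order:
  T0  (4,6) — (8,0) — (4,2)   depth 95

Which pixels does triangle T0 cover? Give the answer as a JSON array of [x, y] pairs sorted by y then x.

T0:
  2·area = 16  (B↔C swapped to make it positive)
  edge (4, 6)→(4, 2): d=(0,-4) inclusive
  edge (4, 2)→(8, 0): d=(4,-2) inclusive
  edge (8, 0)→(4, 6): d=(-4,6) inclusive
    (3,0)@(7, 1): e=[12,2,2] → #
    (2,1)@(5, 3): e=[4,6,6] → #
    (3,1)@(7, 3): e=[12,10,-6] → ·
    (2,2)@(5, 5): e=[4,14,-2] → ·
  covered (2 px):
    · · · #
    · · # ·
    · · · ·
    · · · ·

Answer: [[3,0],[2,1]]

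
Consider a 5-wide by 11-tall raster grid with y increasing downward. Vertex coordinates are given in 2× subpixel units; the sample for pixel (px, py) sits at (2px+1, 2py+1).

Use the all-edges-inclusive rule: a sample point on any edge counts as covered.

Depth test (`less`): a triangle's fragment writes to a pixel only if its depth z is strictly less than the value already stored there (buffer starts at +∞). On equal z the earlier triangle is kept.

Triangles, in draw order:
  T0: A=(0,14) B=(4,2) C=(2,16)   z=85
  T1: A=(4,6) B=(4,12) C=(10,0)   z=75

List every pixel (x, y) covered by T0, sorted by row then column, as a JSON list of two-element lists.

T0:
  2·area = 32
  edge (0, 14)→(4, 2): d=(4,-12) inclusive
  edge (4, 2)→(2, 16): d=(-2,14) inclusive
  edge (2, 16)→(0, 14): d=(-2,-2) inclusive
    (1,2)@(3, 5): e=[0,8,24] → X  [on edge]
    (2,2)@(5, 5): e=[24,-20,28] → .
    (1,3)@(3, 7): e=[8,4,20] → X
    (2,3)@(5, 7): e=[32,-24,24] → .
    (1,4)@(3, 9): e=[16,0,16] → X  [on edge]
    (2,4)@(5, 9): e=[40,-28,20] → .
    (0,5)@(1, 11): e=[0,24,8] → X  [on edge]
    (1,5)@(3, 11): e=[24,-4,12] → .
    (0,6)@(1, 13): e=[8,20,4] → X
    (1,6)@(3, 13): e=[32,-8,8] → .
    (0,7)@(1, 15): e=[16,16,0] → X  [on edge]
    (1,7)@(3, 15): e=[40,-12,4] → .
    (1,8)@(3, 17): e=[48,-16,0] → .  [on edge]
    (2,9)@(5, 19): e=[80,-48,0] → .  [on edge]
    (3,10)@(7, 21): e=[112,-80,0] → .  [on edge]
  covered (6 px):
    . . . . .
    . . . . .
    . X . . .
    . X . . .
    . X . . .
    X . . . .
    X . . . .
    X . . . .
    . . . . .
    . . . . .
    . . . . .
T1:
  2·area = 36  (B↔C swapped to make it positive)
  edge (4, 6)→(10, 0): d=(6,-6) inclusive
  edge (10, 0)→(4, 12): d=(-6,12) inclusive
  edge (4, 12)→(4, 6): d=(0,-6) inclusive
    (4,0)@(9, 1): e=[0,6,30] → X  [on edge]
    (3,1)@(7, 3): e=[0,18,18] → X  [on edge]
    (4,1)@(9, 3): e=[12,-6,30] → .
    (2,2)@(5, 5): e=[0,30,6] → X  [on edge]
    (4,2)@(9, 5): e=[24,-18,30] → .
    (1,3)@(3, 7): e=[0,42,-6] → .  [on edge]
    (2,3)@(5, 7): e=[12,18,6] → X
    (3,3)@(7, 7): e=[24,-6,18] → .
    (0,4)@(1, 9): e=[0,54,-18] → .  [on edge]
    (2,4)@(5, 9): e=[24,6,6] → X
    (3,4)@(7, 9): e=[36,-18,18] → .
    (2,5)@(5, 11): e=[36,-6,6] → .
  covered (6 px):
    . . . . X
    . . . X .
    . . X X .
    . . X . .
    . . X . .
    . . . . .
    . . . . .
    . . . . .
    . . . . .
    . . . . .
    . . . . .

Answer: [[1,2],[1,3],[1,4],[0,5],[0,6],[0,7]]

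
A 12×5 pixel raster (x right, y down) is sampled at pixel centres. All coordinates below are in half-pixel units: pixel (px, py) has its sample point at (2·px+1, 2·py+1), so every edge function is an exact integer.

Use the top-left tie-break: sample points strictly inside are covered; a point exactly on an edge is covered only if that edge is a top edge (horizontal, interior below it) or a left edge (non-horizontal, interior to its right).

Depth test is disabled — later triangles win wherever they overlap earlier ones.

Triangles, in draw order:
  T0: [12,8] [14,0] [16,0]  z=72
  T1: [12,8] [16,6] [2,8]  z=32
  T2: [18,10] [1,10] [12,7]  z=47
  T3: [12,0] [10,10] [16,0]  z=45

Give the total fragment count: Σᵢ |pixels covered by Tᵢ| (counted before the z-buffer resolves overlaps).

T0:
  2·area = 16
  edge (12, 8)→(14, 0): d=(2,-8) top-left  bias=+0
  edge (14, 0)→(16, 0): d=(2,0) top-left  bias=+0
  edge (16, 0)→(12, 8): d=(-4,8) right/bottom  bias=-1
    (7,0)@(15, 1): e=[10,2,4] → #
    (8,0)@(17, 1): e=[26,2,-12] → ·
    (7,1)@(15, 3): e=[14,6,-4] → ·
    (6,2)@(13, 5): e=[2,10,4] → #
    (7,2)@(15, 5): e=[18,10,-12] → ·
    (6,3)@(13, 7): e=[6,14,-4] → ·
  covered (2 px):
    · · · · · · · # · · · ·
    · · · · · · · · · · · ·
    · · · · · · # · · · · ·
    · · · · · · · · · · · ·
    · · · · · · · · · · · ·
T1:
  2·area = 20  (B↔C swapped to make it positive)
  edge (12, 8)→(2, 8): d=(-10,0) right/bottom  bias=-1
  edge (2, 8)→(16, 6): d=(14,-2) top-left  bias=+0
  edge (16, 6)→(12, 8): d=(-4,2) right/bottom  bias=-1
    (11,2)@(23, 5): e=[30,0,-10] → ·  [on edge]
    (4,3)@(9, 7): e=[10,0,10] → #  [on edge]
    (5,3)@(11, 7): e=[10,4,6] → #
    (6,3)@(13, 7): e=[10,8,2] → #
    (7,3)@(15, 7): e=[10,12,-2] → ·
    (4,4)@(9, 9): e=[-10,28,2] → ·
    (5,4)@(11, 9): e=[-10,32,-2] → ·
    (6,4)@(13, 9): e=[-10,36,-6] → ·
  covered (3 px):
    · · · · · · · · · · · ·
    · · · · · · · · · · · ·
    · · · · · · · · · · · ·
    · · · · # # # · · · · ·
    · · · · · · · · · · · ·
T2:
  2·area = 51
  edge (18, 10)→(1, 10): d=(-17,0) right/bottom  bias=-1
  edge (1, 10)→(12, 7): d=(11,-3) top-left  bias=+0
  edge (12, 7)→(18, 10): d=(6,3) right/bottom  bias=-1
    (2,4)@(5, 9): e=[17,1,33] → #
    (3,4)@(7, 9): e=[17,7,27] → #
    (4,4)@(9, 9): e=[17,13,21] → #
    (5,4)@(11, 9): e=[17,19,15] → #
    (6,4)@(13, 9): e=[17,25,9] → #
    (7,4)@(15, 9): e=[17,31,3] → #
    (8,4)@(17, 9): e=[17,37,-3] → ·
  covered (6 px):
    · · · · · · · · · · · ·
    · · · · · · · · · · · ·
    · · · · · · · · · · · ·
    · · · · · · · · · · · ·
    · · # # # # # # · · · ·
T3:
  2·area = 40  (B↔C swapped to make it positive)
  edge (12, 0)→(16, 0): d=(4,0) top-left  bias=+0
  edge (16, 0)→(10, 10): d=(-6,10) right/bottom  bias=-1
  edge (10, 10)→(12, 0): d=(2,-10) top-left  bias=+0
    (6,0)@(13, 1): e=[4,24,12] → #
    (7,0)@(15, 1): e=[4,4,32] → #
    (8,0)@(17, 1): e=[4,-16,52] → ·
    (6,1)@(13, 3): e=[12,12,16] → #
    (7,1)@(15, 3): e=[12,-8,36] → ·
    (5,2)@(11, 5): e=[20,20,0] → #  [on edge]
    (6,2)@(13, 5): e=[20,0,20] → ·  [on edge]
    (5,3)@(11, 7): e=[28,8,4] → #
    (6,3)@(13, 7): e=[28,-12,24] → ·
    (5,4)@(11, 9): e=[36,-4,8] → ·
  covered (5 px):
    · · · · · · # # · · · ·
    · · · · · · # · · · · ·
    · · · · · # · · · · · ·
    · · · · · # · · · · · ·
    · · · · · · · · · · · ·

Final: 16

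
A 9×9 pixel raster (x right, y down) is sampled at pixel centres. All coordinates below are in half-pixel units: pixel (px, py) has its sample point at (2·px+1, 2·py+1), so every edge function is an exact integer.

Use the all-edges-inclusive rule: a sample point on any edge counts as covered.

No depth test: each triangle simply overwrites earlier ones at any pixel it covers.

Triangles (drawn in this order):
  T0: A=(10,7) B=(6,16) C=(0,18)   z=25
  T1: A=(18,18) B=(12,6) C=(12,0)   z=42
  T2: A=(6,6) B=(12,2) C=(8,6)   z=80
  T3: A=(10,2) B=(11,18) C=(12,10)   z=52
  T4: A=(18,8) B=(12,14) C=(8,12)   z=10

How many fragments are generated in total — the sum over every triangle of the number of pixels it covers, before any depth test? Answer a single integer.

T0:
  2·area = 46
  edge (10, 7)→(6, 16): d=(-4,9) inclusive
  edge (6, 16)→(0, 18): d=(-6,2) inclusive
  edge (0, 18)→(10, 7): d=(10,-11) inclusive
    (4,4)@(9, 9): e=[1,36,9] → █
    (5,4)@(11, 9): e=[-17,32,31] → ·
    (3,5)@(7, 11): e=[11,28,7] → █
    (4,5)@(9, 11): e=[-7,24,29] → ·
    (2,6)@(5, 13): e=[21,20,5] → █
    (4,6)@(9, 13): e=[-15,12,49] → ·
    (7,6)@(15, 13): e=[-69,0,115] → ·  [on edge]
    (1,7)@(3, 15): e=[31,12,3] → █
    (3,7)@(7, 15): e=[-5,4,47] → ·
    (4,7)@(9, 15): e=[-23,0,69] → ·  [on edge]
    (0,8)@(1, 17): e=[41,4,1] → █
    (1,8)@(3, 17): e=[23,0,23] → █  [on edge]
  covered (8 px):
    · · · · · · · · ·
    · · · · · · · · ·
    · · · · · · · · ·
    · · · · · · · · ·
    · · · · █ · · · ·
    · · · █ · · · · ·
    · · █ █ · · · · ·
    · █ █ · · · · · ·
    █ █ · · · · · · ·
T1:
  2·area = 36
  edge (18, 18)→(12, 6): d=(-6,-12) inclusive
  edge (12, 6)→(12, 0): d=(0,-6) inclusive
  edge (12, 0)→(18, 18): d=(6,18) inclusive
    (6,1)@(13, 3): e=[30,6,0] → █  [on edge]
    (7,1)@(15, 3): e=[54,18,-36] → ·
    (6,2)@(13, 5): e=[18,6,12] → █
    (7,2)@(15, 5): e=[42,18,-24] → ·
    (6,3)@(13, 7): e=[6,6,24] → █
    (7,3)@(15, 7): e=[30,18,-12] → ·
    (6,4)@(13, 9): e=[-6,6,36] → ·
    (7,4)@(15, 9): e=[18,18,0] → █  [on edge]
    (8,4)@(17, 9): e=[42,30,-36] → ·
    (7,5)@(15, 11): e=[6,18,12] → █
    (8,5)@(17, 11): e=[30,30,-24] → ·
    (7,6)@(15, 13): e=[-6,18,24] → ·
    (8,7)@(17, 15): e=[6,30,0] → █  [on edge]
  covered (6 px):
    · · · · · · · · ·
    · · · · · · █ · ·
    · · · · · · █ · ·
    · · · · · · █ · ·
    · · · · · · · █ ·
    · · · · · · · █ ·
    · · · · · · · · ·
    · · · · · · · · █
    · · · · · · · · ·
T2:
  2·area = 8
  edge (6, 6)→(12, 2): d=(6,-4) inclusive
  edge (12, 2)→(8, 6): d=(-4,4) inclusive
  edge (8, 6)→(6, 6): d=(-2,0) inclusive
    (6,0)@(13, 1): e=[-2,0,10] → ·  [on edge]
    (5,1)@(11, 3): e=[2,0,6] → █  [on edge]
    (6,1)@(13, 3): e=[10,-8,6] → ·
    (4,2)@(9, 5): e=[6,0,2] → █  [on edge]
    (5,2)@(11, 5): e=[14,-8,2] → ·
    (3,3)@(7, 7): e=[10,0,-2] → ·  [on edge]
    (4,3)@(9, 7): e=[18,-8,-2] → ·
    (2,4)@(5, 9): e=[14,0,-6] → ·  [on edge]
    (1,5)@(3, 11): e=[18,0,-10] → ·  [on edge]
    (0,6)@(1, 13): e=[22,0,-14] → ·  [on edge]
  covered (2 px):
    · · · · · · · · ·
    · · · · · █ · · ·
    · · · · █ · · · ·
    · · · · · · · · ·
    · · · · · · · · ·
    · · · · · · · · ·
    · · · · · · · · ·
    · · · · · · · · ·
    · · · · · · · · ·
T3:
  2·area = 24  (B↔C swapped to make it positive)
  edge (10, 2)→(12, 10): d=(2,8) inclusive
  edge (12, 10)→(11, 18): d=(-1,8) inclusive
  edge (11, 18)→(10, 2): d=(-1,-16) inclusive
    (5,3)@(11, 7): e=[2,11,11] → █
    (6,3)@(13, 7): e=[-14,-5,43] → ·
    (5,4)@(11, 9): e=[6,9,9] → █
    (6,4)@(13, 9): e=[-10,-7,41] → ·
    (5,5)@(11, 11): e=[10,7,7] → █
    (6,5)@(13, 11): e=[-6,-9,39] → ·
    (5,6)@(11, 13): e=[14,5,5] → █
    (6,6)@(13, 13): e=[-2,-11,37] → ·
    (5,7)@(11, 15): e=[18,3,3] → █
    (6,7)@(13, 15): e=[2,-13,35] → ·
    (5,8)@(11, 17): e=[22,1,1] → █
    (6,8)@(13, 17): e=[6,-15,33] → ·
  covered (6 px):
    · · · · · · · · ·
    · · · · · · · · ·
    · · · · · · · · ·
    · · · · · █ · · ·
    · · · · · █ · · ·
    · · · · · █ · · ·
    · · · · · █ · · ·
    · · · · · █ · · ·
    · · · · · █ · · ·
T4:
  2·area = 36
  edge (18, 8)→(12, 14): d=(-6,6) inclusive
  edge (12, 14)→(8, 12): d=(-4,-2) inclusive
  edge (8, 12)→(18, 8): d=(10,-4) inclusive
    (8,4)@(17, 9): e=[0,30,6] → █  [on edge]
    (5,5)@(11, 11): e=[24,10,2] → █
    (6,5)@(13, 11): e=[12,14,10] → █
    (7,5)@(15, 11): e=[0,18,18] → █  [on edge]
    (8,5)@(17, 11): e=[-12,22,26] → ·
    (5,6)@(11, 13): e=[12,2,22] → █
    (6,6)@(13, 13): e=[0,6,30] → █  [on edge]
    (7,6)@(15, 13): e=[-12,10,38] → ·
    (5,7)@(11, 15): e=[0,-6,42] → ·  [on edge]
    (6,7)@(13, 15): e=[-12,-2,50] → ·
    (4,8)@(9, 17): e=[0,-18,54] → ·  [on edge]
  covered (6 px):
    · · · · · · · · ·
    · · · · · · · · ·
    · · · · · · · · ·
    · · · · · · · · ·
    · · · · · · · · █
    · · · · · █ █ █ ·
    · · · · · █ █ · ·
    · · · · · · · · ·
    · · · · · · · · ·

Answer: 28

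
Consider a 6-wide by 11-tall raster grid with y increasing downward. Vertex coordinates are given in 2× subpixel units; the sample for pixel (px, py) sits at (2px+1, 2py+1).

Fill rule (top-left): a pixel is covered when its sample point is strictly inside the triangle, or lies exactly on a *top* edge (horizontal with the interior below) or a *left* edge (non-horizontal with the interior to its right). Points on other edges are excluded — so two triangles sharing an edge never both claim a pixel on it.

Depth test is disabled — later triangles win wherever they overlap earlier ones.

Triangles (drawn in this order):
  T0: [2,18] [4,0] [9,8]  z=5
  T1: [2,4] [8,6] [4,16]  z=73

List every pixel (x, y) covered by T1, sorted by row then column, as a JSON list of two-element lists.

T0:
  2·area = 106
  edge (2, 18)→(4, 0): d=(2,-18) top-left  bias=+0
  edge (4, 0)→(9, 8): d=(5,8) right/bottom  bias=-1
  edge (9, 8)→(2, 18): d=(-7,10) right/bottom  bias=-1
    (2,1)@(5, 3): e=[24,7,75] → X
    (3,1)@(7, 3): e=[60,-9,55] → .
    (2,2)@(5, 5): e=[28,17,61] → X
    (3,2)@(7, 5): e=[64,1,41] → X
    (4,2)@(9, 5): e=[100,-15,21] → .
    (2,3)@(5, 7): e=[32,27,47] → X
    (4,3)@(9, 7): e=[104,-5,7] → .
    (1,4)@(3, 9): e=[0,53,53] → X  [on edge]
    (4,4)@(9, 9): e=[108,5,-7] → .
    (1,5)@(3, 11): e=[4,63,39] → X
    (3,5)@(7, 11): e=[76,31,-1] → .
    (1,6)@(3, 13): e=[8,73,25] → X
  covered (13 px):
    . . . . . .
    . . X . . .
    . . X X . .
    . . X X . .
    . X X X . .
    . X X . . .
    . X X . . .
    . X . . . .
    . . . . . .
    . . . . . .
    . . . . . .
T1:
  2·area = 68
  edge (2, 4)→(8, 6): d=(6,2) right/bottom  bias=-1
  edge (8, 6)→(4, 16): d=(-4,10) right/bottom  bias=-1
  edge (4, 16)→(2, 4): d=(-2,-12) top-left  bias=+0
    (1,2)@(3, 5): e=[4,54,10] → X
    (2,2)@(5, 5): e=[0,34,34] → .  [on edge]
    (1,3)@(3, 7): e=[16,46,6] → X
    (2,3)@(5, 7): e=[12,26,30] → X
    (3,3)@(7, 7): e=[8,6,54] → X
    (4,3)@(9, 7): e=[4,-14,78] → .
    (5,3)@(11, 7): e=[0,-34,102] → .  [on edge]
    (1,4)@(3, 9): e=[28,38,2] → X
    (3,4)@(7, 9): e=[20,-2,50] → .
    (1,5)@(3, 11): e=[40,30,-2] → .
    (2,5)@(5, 11): e=[36,10,22] → X
    (3,5)@(7, 11): e=[32,-10,46] → .
  covered (8 px):
    . . . . . .
    . . . . . .
    . X . . . .
    . X X X . .
    . X X . . .
    . . X . . .
    . . X . . .
    . . . . . .
    . . . . . .
    . . . . . .
    . . . . . .

Answer: [[1,2],[1,3],[2,3],[3,3],[1,4],[2,4],[2,5],[2,6]]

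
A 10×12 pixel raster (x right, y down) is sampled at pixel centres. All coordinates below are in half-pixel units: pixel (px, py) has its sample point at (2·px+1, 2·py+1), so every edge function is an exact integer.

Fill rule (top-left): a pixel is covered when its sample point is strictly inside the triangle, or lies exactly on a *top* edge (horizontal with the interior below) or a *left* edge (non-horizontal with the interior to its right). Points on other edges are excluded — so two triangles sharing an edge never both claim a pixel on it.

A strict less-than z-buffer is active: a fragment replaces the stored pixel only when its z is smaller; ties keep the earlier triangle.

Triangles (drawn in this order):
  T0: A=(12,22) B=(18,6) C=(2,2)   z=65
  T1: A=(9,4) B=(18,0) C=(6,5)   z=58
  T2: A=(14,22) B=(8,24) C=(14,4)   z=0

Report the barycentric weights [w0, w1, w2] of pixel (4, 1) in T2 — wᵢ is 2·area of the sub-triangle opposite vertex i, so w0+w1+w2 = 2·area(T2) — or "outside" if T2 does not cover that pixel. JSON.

T0:
  2·area = 280  (B↔C swapped to make it positive)
  edge (12, 22)→(2, 2): d=(-10,-20) top-left  bias=+0
  edge (2, 2)→(18, 6): d=(16,4) right/bottom  bias=-1
  edge (18, 6)→(12, 22): d=(-6,16) right/bottom  bias=-1
    (1,1)@(3, 3): e=[10,12,258] → █
    (2,1)@(5, 3): e=[50,4,226] → █
    (3,1)@(7, 3): e=[90,-4,194] → ·
    (1,2)@(3, 5): e=[-10,44,246] → ·
    (2,2)@(5, 5): e=[30,36,214] → █
    (3,2)@(7, 5): e=[70,28,182] → █
    (4,2)@(9, 5): e=[110,20,150] → █
    (5,2)@(11, 5): e=[150,12,118] → █
    (6,2)@(13, 5): e=[190,4,86] → █
    (7,2)@(15, 5): e=[230,-4,54] → ·
    (2,3)@(5, 7): e=[10,68,202] → █
    (7,3)@(15, 7): e=[210,28,42] → █
  covered (35 px):
    · · · · · · · · · ·
    · █ █ · · · · · · ·
    · · █ █ █ █ █ · · ·
    · · █ █ █ █ █ █ █ ·
    · · · █ █ █ █ █ · ·
    · · · █ █ █ █ █ · ·
    · · · · █ █ █ █ · ·
    · · · · █ █ █ · · ·
    · · · · · █ █ · · ·
    · · · · · █ █ · · ·
    · · · · · · · · · ·
    · · · · · · · · · ·
T1:
  2·area = 3  (B↔C swapped to make it positive)
  edge (9, 4)→(6, 5): d=(-3,1) right/bottom  bias=-1
  edge (6, 5)→(18, 0): d=(12,-5) top-left  bias=+0
  edge (18, 0)→(9, 4): d=(-9,4) right/bottom  bias=-1
    (5,1)@(11, 3): e=[1,1,1] → █
    (6,1)@(13, 3): e=[-1,11,-7] → ·
    (5,2)@(11, 5): e=[-5,25,-17] → ·
  covered (1 px):
    · · · · · · · · · ·
    · · · · · █ · · · ·
    · · · · · · · · · ·
    · · · · · · · · · ·
    · · · · · · · · · ·
    · · · · · · · · · ·
    · · · · · · · · · ·
    · · · · · · · · · ·
    · · · · · · · · · ·
    · · · · · · · · · ·
    · · · · · · · · · ·
    · · · · · · · · · ·
T2:
  2·area = 108
  edge (14, 22)→(8, 24): d=(-6,2) right/bottom  bias=-1
  edge (8, 24)→(14, 4): d=(6,-20) top-left  bias=+0
  edge (14, 4)→(14, 22): d=(0,18) right/bottom  bias=-1
    (6,4)@(13, 9): e=[80,10,18] → █
    (7,4)@(15, 9): e=[76,50,-18] → ·
    (6,5)@(13, 11): e=[68,22,18] → █
    (7,5)@(15, 11): e=[64,62,-18] → ·
    (6,6)@(13, 13): e=[56,34,18] → █
    (7,6)@(15, 13): e=[52,74,-18] → ·
    (5,7)@(11, 15): e=[48,6,54] → █
    (7,7)@(15, 15): e=[40,86,-18] → ·
    (5,8)@(11, 17): e=[36,18,54] → █
    (7,8)@(15, 17): e=[28,98,-18] → ·
    (5,9)@(11, 19): e=[24,30,54] → █
    (7,9)@(15, 19): e=[16,110,-18] → ·
    (8,10)@(17, 21): e=[0,162,-54] → ·  [on edge]
    (5,11)@(11, 23): e=[0,54,54] → ·  [on edge]
  covered (13 px):
    · · · · · · · · · ·
    · · · · · · · · · ·
    · · · · · · · · · ·
    · · · · · · · · · ·
    · · · · · · █ · · ·
    · · · · · · █ · · ·
    · · · · · · █ · · ·
    · · · · · █ █ · · ·
    · · · · · █ █ · · ·
    · · · · · █ █ · · ·
    · · · · █ █ █ · · ·
    · · · · █ · · · · ·

Result: "outside"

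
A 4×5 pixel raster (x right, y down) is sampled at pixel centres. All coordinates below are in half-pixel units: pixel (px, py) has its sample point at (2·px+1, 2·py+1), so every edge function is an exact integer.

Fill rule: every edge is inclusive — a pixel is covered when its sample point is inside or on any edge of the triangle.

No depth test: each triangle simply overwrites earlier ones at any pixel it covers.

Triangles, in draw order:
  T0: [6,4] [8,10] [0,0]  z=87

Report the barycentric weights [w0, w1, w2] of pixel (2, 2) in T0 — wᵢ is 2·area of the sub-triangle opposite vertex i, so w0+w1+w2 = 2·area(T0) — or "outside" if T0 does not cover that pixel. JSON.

T0:
  2·area = 28
  edge (6, 4)→(8, 10): d=(2,6) inclusive
  edge (8, 10)→(0, 0): d=(-8,-10) inclusive
  edge (0, 0)→(6, 4): d=(6,4) inclusive
    (0,0)@(1, 1): e=[24,2,2] → █
    (1,0)@(3, 1): e=[12,22,-6] → ·
    (2,0)@(5, 1): e=[0,42,-14] → ·  [on edge]
    (0,1)@(1, 3): e=[28,-14,14] → ·
    (1,1)@(3, 3): e=[16,6,6] → █
    (2,1)@(5, 3): e=[4,26,-2] → ·
    (1,2)@(3, 5): e=[20,-10,18] → ·
    (2,2)@(5, 5): e=[8,10,10] → █
    (3,2)@(7, 5): e=[-4,30,2] → ·
    (2,3)@(5, 7): e=[12,-6,22] → ·
    (3,3)@(7, 7): e=[0,14,14] → █  [on edge]
    (3,4)@(7, 9): e=[4,-2,26] → ·
  covered (4 px):
    █ · · ·
    · █ · ·
    · · █ ·
    · · · █
    · · · ·

Answer: [10,10,8]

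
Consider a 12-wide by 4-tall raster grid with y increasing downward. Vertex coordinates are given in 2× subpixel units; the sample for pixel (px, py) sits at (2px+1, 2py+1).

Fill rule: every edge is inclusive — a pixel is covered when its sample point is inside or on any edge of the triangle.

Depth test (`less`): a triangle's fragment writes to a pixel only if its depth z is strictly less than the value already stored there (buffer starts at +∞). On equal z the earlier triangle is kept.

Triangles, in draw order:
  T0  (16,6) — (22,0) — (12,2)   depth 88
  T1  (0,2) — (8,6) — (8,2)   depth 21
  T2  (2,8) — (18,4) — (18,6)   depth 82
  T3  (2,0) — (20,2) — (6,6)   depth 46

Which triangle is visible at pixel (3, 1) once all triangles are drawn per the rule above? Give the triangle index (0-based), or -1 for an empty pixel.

T0:
  2·area = 48  (B↔C swapped to make it positive)
  edge (16, 6)→(12, 2): d=(-4,-4) inclusive
  edge (12, 2)→(22, 0): d=(10,-2) inclusive
  edge (22, 0)→(16, 6): d=(-6,6) inclusive
    (5,0)@(11, 1): e=[0,-12,60] → ·  [on edge]
    (8,0)@(17, 1): e=[24,0,24] → #  [on edge]
    (9,0)@(19, 1): e=[32,4,12] → #
    (10,0)@(21, 1): e=[40,8,0] → #  [on edge]
    (11,0)@(23, 1): e=[48,12,-12] → ·
    (3,1)@(7, 3): e=[-24,0,72] → ·  [on edge]
    (6,1)@(13, 3): e=[0,12,36] → #  [on edge]
    (7,1)@(15, 3): e=[8,16,24] → #
    (9,1)@(19, 3): e=[24,24,0] → #  [on edge]
    (10,1)@(21, 3): e=[32,28,-12] → ·
    (6,2)@(13, 5): e=[-8,32,24] → ·
    (7,2)@(15, 5): e=[0,36,12] → #  [on edge]
    (8,2)@(17, 5): e=[8,40,0] → #  [on edge]
    (7,3)@(15, 7): e=[-8,56,0] → ·  [on edge]
    (8,3)@(17, 7): e=[0,60,-12] → ·  [on edge]
  covered (9 px):
    · · · · · · · · # # # ·
    · · · · · · # # # # · ·
    · · · · · · · # # · · ·
    · · · · · · · · · · · ·
T1:
  2·area = 32  (B↔C swapped to make it positive)
  edge (0, 2)→(8, 2): d=(8,0) inclusive
  edge (8, 2)→(8, 6): d=(0,4) inclusive
  edge (8, 6)→(0, 2): d=(-8,-4) inclusive
    (1,1)@(3, 3): e=[8,20,4] → #
    (2,1)@(5, 3): e=[8,12,12] → #
    (3,1)@(7, 3): e=[8,4,20] → #
    (4,1)@(9, 3): e=[8,-4,28] → ·
    (1,2)@(3, 5): e=[24,20,-12] → ·
    (2,2)@(5, 5): e=[24,12,-4] → ·
    (3,2)@(7, 5): e=[24,4,4] → #
    (4,2)@(9, 5): e=[24,-4,12] → ·
    (3,3)@(7, 7): e=[40,4,-12] → ·
  covered (4 px):
    · · · · · · · · · · · ·
    · # # # · · · · · · · ·
    · · · # · · · · · · · ·
    · · · · · · · · · · · ·
T2:
  2·area = 32
  edge (2, 8)→(18, 4): d=(16,-4) inclusive
  edge (18, 4)→(18, 6): d=(0,2) inclusive
  edge (18, 6)→(2, 8): d=(-16,2) inclusive
    (7,2)@(15, 5): e=[4,6,22] → #
    (8,2)@(17, 5): e=[12,2,18] → #
    (9,2)@(19, 5): e=[20,-2,14] → ·
    (3,3)@(7, 7): e=[4,22,6] → #
    (4,3)@(9, 7): e=[12,18,2] → #
    (5,3)@(11, 7): e=[20,14,-2] → ·
    (7,3)@(15, 7): e=[36,6,-10] → ·
    (8,3)@(17, 7): e=[44,2,-14] → ·
  covered (4 px):
    · · · · · · · · · · · ·
    · · · · · · · · · · · ·
    · · · · · · · # # · · ·
    · · · # # · · · · · · ·
T3:
  2·area = 100
  edge (2, 0)→(20, 2): d=(18,2) inclusive
  edge (20, 2)→(6, 6): d=(-14,4) inclusive
  edge (6, 6)→(2, 0): d=(-4,-6) inclusive
    (1,0)@(3, 1): e=[16,82,2] → #
    (2,0)@(5, 1): e=[12,74,14] → #
    (3,0)@(7, 1): e=[8,66,26] → #
    (4,0)@(9, 1): e=[4,58,38] → #
    (5,0)@(11, 1): e=[0,50,50] → #  [on edge]
    (6,0)@(13, 1): e=[-4,42,62] → ·
    (1,1)@(3, 3): e=[52,54,-6] → ·
    (2,1)@(5, 3): e=[48,46,6] → #
    (6,1)@(13, 3): e=[32,14,54] → #
    (7,1)@(15, 3): e=[28,6,66] → #
    (8,1)@(17, 3): e=[24,-2,78] → ·
    (2,2)@(5, 5): e=[84,18,-2] → ·
  covered (13 px):
    · # # # # # · · · · · ·
    · · # # # # # # · · · ·
    · · · # # · · · · · · ·
    · · · · · · · · · · · ·

Z-buffer (winner per pixel, '.' = empty):
  . 3 3 3 3 3 . . 0 0 0 .
  . 1 1 1 3 3 3 3 0 0 . .
  . . . 1 3 . . 2 2 . . .
  . . . 2 2 . . . . . . .

Answer: 1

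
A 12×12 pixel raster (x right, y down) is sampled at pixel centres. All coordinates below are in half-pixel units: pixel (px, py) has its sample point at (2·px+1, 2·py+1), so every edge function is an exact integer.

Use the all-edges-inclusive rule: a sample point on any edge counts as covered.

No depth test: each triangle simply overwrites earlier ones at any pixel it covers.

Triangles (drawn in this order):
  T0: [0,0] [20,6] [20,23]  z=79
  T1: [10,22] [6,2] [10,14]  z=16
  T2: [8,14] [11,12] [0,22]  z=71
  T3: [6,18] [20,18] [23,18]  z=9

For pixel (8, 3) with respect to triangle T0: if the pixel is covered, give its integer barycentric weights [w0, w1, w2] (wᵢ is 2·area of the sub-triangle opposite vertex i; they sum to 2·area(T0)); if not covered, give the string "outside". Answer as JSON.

T0:
  2·area = 340
  edge (0, 0)→(20, 6): d=(20,6) inclusive
  edge (20, 6)→(20, 23): d=(0,17) inclusive
  edge (20, 23)→(0, 0): d=(-20,-23) inclusive
    (0,0)@(1, 1): e=[14,323,3] → X
    (1,0)@(3, 1): e=[2,289,49] → X
    (2,0)@(5, 1): e=[-10,255,95] → .
    (0,1)@(1, 3): e=[54,323,-37] → .
    (1,1)@(3, 3): e=[42,289,9] → X
    (2,1)@(5, 3): e=[30,255,55] → X
    (3,1)@(7, 3): e=[18,221,101] → X
    (4,1)@(9, 3): e=[6,187,147] → X
    (5,1)@(11, 3): e=[-6,153,193] → .
    (1,2)@(3, 5): e=[82,289,-31] → .
    (2,2)@(5, 5): e=[70,255,15] → X
    (5,2)@(11, 5): e=[34,153,153] → X
  covered (43 px):
    X X . . . . . . . . . .
    . X X X X . . . . . . .
    . . X X X X X X . . . .
    . . . X X X X X X X . .
    . . . . X X X X X X . .
    . . . . . X X X X X . .
    . . . . . . X X X X . .
    . . . . . . . X X X . .
    . . . . . . . X X X . .
    . . . . . . . . X X . .
    . . . . . . . . . X . .
    . . . . . . . . . . . .
T1:
  2·area = 32
  edge (10, 22)→(6, 2): d=(-4,-20) inclusive
  edge (6, 2)→(10, 14): d=(4,12) inclusive
  edge (10, 14)→(10, 22): d=(0,8) inclusive
    (3,2)@(7, 5): e=[8,0,24] → X  [on edge]
    (4,2)@(9, 5): e=[48,-24,8] → .
    (3,3)@(7, 7): e=[0,8,24] → X  [on edge]
    (4,3)@(9, 7): e=[40,-16,8] → .
    (3,4)@(7, 9): e=[-8,16,24] → .
    (4,5)@(9, 11): e=[24,0,8] → X  [on edge]
    (5,5)@(11, 11): e=[64,-24,-8] → .
    (4,6)@(9, 13): e=[16,8,8] → X
    (5,6)@(11, 13): e=[56,-16,-8] → .
    (4,7)@(9, 15): e=[8,16,8] → X
    (5,7)@(11, 15): e=[48,-8,-8] → .
    (4,8)@(9, 17): e=[0,24,8] → X  [on edge]
    (5,8)@(11, 17): e=[40,0,-8] → .  [on edge]
    (6,11)@(13, 23): e=[56,0,-24] → .  [on edge]
  covered (6 px):
    . . . . . . . . . . . .
    . . . . . . . . . . . .
    . . . X . . . . . . . .
    . . . X . . . . . . . .
    . . . . . . . . . . . .
    . . . . X . . . . . . .
    . . . . X . . . . . . .
    . . . . X . . . . . . .
    . . . . X . . . . . . .
    . . . . . . . . . . . .
    . . . . . . . . . . . .
    . . . . . . . . . . . .
T2:
  2·area = 8
  edge (8, 14)→(11, 12): d=(3,-2) inclusive
  edge (11, 12)→(0, 22): d=(-11,10) inclusive
  edge (0, 22)→(8, 14): d=(8,-8) inclusive
    (10,0)@(21, 1): e=[-13,21,0] → .  [on edge]
    (9,1)@(19, 3): e=[-11,19,0] → .  [on edge]
    (8,2)@(17, 5): e=[-9,17,0] → .  [on edge]
    (7,3)@(15, 7): e=[-7,15,0] → .  [on edge]
    (6,4)@(13, 9): e=[-5,13,0] → .  [on edge]
    (5,5)@(11, 11): e=[-3,11,0] → .  [on edge]
    (4,6)@(9, 13): e=[-1,9,0] → .  [on edge]
    (3,7)@(7, 15): e=[1,7,0] → X  [on edge]
    (4,7)@(9, 15): e=[5,-13,16] → .
    (2,8)@(5, 17): e=[3,5,0] → X  [on edge]
    (3,8)@(7, 17): e=[7,-15,16] → .
    (1,9)@(3, 19): e=[5,3,0] → X  [on edge]
    (0,10)@(1, 21): e=[7,1,0] → X  [on edge]
  covered (4 px):
    . . . . . . . . . . . .
    . . . . . . . . . . . .
    . . . . . . . . . . . .
    . . . . . . . . . . . .
    . . . . . . . . . . . .
    . . . . . . . . . . . .
    . . . . . . . . . . . .
    . . . X . . . . . . . .
    . . X . . . . . . . . .
    . X . . . . . . . . . .
    X . . . . . . . . . . .
    . . . . . . . . . . . .
T3:
  degenerate (2·area = 0) — covers nothing

Answer: [51,251,38]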